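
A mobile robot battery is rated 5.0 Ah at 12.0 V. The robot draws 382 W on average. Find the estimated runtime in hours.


E = 5.0*12.0 = 60.0000 Wh
t = E/P = 60.0000/382 = 0.1571

0.1571 hours


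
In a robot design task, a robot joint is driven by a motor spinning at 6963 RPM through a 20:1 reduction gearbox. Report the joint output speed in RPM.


omega_joint = omega_motor / N = 6963 / 20 = 348.1500

348.1500 RPM


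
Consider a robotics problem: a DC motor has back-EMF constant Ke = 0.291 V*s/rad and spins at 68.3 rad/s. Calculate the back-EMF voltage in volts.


V_emf = Ke * omega = 0.291*68.3 = 19.8753

19.8753 V


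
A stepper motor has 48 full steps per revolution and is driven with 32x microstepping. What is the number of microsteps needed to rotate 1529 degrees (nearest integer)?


step_size = 360/(48*32) = 360/1536 = 0.234375 deg
n = 1529/(360/1536) = 1529*1536/360 = 6523.7333 -> 6524

6524 steps


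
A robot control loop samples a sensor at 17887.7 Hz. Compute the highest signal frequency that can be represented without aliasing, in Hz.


f_max = f_s/2 = 17887.7/2 = 8943.8500

8943.8500 Hz


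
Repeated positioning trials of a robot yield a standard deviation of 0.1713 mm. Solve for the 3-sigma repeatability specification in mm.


repeatability = 3*sigma = 3*0.1713 = 0.5139

0.5139 mm


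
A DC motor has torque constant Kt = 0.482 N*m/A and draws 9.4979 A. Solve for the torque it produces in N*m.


tau = Kt * I = 0.482*9.4979 = 4.5780

4.5780 N*m


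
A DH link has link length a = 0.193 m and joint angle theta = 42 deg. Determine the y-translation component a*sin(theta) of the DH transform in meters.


a*sin(theta) = 0.193*sin(42 deg) = 0.1291

0.1291 m


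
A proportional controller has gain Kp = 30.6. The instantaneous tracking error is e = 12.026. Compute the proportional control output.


u_P = Kp * e = 30.6 * 12.026 = 367.9956

367.9956


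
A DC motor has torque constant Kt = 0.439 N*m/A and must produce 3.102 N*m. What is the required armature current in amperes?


I = tau / Kt = 3.102/0.439 = 7.0661

7.0661 A


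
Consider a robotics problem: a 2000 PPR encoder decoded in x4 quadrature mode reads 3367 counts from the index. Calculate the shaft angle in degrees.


angle = counts * 360 / (PPR*4) = 3367 * 360 / 8000 = 151.5150

151.5150 degrees


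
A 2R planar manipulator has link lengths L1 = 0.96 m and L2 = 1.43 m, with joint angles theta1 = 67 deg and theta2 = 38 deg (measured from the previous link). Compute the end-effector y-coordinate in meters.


y = L1*sin(th1) + L2*sin(th1+th2) = 0.96*sin(67 deg) + 1.43*sin(105 deg) = 2.2650

2.2650 m


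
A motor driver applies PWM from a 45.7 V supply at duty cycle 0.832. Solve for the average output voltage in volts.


V_avg = V_supply * D = 45.7*0.832 = 38.0224

38.0224 V


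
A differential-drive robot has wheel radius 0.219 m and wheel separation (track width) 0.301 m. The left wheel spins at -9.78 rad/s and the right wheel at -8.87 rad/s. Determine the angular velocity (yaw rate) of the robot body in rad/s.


omega = r*(wR - wL)/L = 0.219*(-8.87 - (-9.78))/0.301 = 0.6621

0.6621 rad/s


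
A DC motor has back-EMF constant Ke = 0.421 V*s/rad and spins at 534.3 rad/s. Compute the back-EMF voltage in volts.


V_emf = Ke * omega = 0.421*534.3 = 224.9403

224.9403 V


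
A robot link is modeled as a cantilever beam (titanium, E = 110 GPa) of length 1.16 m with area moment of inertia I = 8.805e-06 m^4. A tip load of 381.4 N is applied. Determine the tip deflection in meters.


delta = F*L^3/(3*E*I) = 381.4*1.16^3/(3*1.100e+11*8.805e-06)
      = 595.3257344/2905650 = 2.0489e-04

2.0489e-04 m


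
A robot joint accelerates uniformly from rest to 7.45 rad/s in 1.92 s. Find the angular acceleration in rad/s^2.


alpha = delta_omega / t = 7.45 / 1.92 = 3.8802

3.8802 rad/s^2


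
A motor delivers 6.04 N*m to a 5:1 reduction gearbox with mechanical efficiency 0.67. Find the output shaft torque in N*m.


tau_out = tau_in * N * eta = 6.04 * 5 * 0.67 = 20.2340

20.2340 N*m


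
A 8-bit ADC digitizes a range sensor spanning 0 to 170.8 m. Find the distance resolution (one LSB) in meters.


res = range / 2^n = 170.8/2^8 = 170.8/256 = 0.6672

0.6672 m


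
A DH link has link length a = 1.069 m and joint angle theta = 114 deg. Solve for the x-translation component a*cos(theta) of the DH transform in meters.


a*cos(theta) = 1.069*cos(114 deg) = -0.4348

-0.4348 m


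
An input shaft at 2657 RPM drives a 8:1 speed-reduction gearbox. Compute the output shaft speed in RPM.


omega_out = omega_in / N = 2657 / 8 = 332.1250

332.1250 RPM


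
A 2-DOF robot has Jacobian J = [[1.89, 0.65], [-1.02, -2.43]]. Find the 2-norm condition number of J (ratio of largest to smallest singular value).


JJ^T eigenvalues: trace(JJ^T) = 10.9399, det(JJ^T) = det(J)^2 = 15.44254209
s_max^2 = (10.9399 + sqrt(57.91124365))/2 = 9.27492187
s_min^2 = (10.9399 - sqrt(57.91124365))/2 = 1.66497813
kappa = s_max/s_min = sqrt(9.27492187/1.66497813) = 2.3602

2.3602


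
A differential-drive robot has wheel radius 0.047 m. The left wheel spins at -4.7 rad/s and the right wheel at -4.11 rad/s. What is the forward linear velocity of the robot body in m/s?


v = r*(wR + wL)/2 = 0.047*(-4.11 + -4.7)/2 = -0.2070

-0.2070 m/s


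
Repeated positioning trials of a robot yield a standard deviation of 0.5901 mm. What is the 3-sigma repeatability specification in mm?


repeatability = 3*sigma = 3*0.5901 = 1.7703

1.7703 mm


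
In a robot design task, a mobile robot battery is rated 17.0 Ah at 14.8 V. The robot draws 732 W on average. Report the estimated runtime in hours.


E = 17.0*14.8 = 251.6000 Wh
t = E/P = 251.6000/732 = 0.3437

0.3437 hours


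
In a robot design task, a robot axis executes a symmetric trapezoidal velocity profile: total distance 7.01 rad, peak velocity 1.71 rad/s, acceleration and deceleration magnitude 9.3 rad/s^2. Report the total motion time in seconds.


t_acc = v/a = 1.71/9.3 = 0.183871 s
d_acc = v^2/(2a) = 0.157210 rad (each ramp)
d_cruise = 7.01 - 2*0.157210 = 6.695580 rad
t_cruise = 6.695580/1.71 = 3.915544 s
t_total = 2*0.183871 + 3.915544 = 4.2833

4.2833 s


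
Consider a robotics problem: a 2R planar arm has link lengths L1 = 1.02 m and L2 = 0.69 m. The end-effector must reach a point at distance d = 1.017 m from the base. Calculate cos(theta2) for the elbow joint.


cos(th2) = (d^2 - L1^2 - L2^2)/(2*L1*L2) = (1.017^2 - 1.02^2 - 0.69^2)/(2*1.02*0.69) = -0.3426

-0.3426


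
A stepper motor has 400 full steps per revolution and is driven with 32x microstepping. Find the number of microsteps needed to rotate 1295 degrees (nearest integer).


step_size = 360/(400*32) = 360/12800 = 0.028125 deg
n = 1295/(360/12800) = 1295*12800/360 = 46044.4444 -> 46044

46044 steps


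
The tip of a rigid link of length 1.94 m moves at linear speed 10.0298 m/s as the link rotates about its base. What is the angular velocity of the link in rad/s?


omega = v / L = 10.0298 / 1.94 = 5.1700

5.1700 rad/s


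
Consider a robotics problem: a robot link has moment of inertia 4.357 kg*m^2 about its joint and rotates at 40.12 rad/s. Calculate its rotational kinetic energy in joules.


KE = (1/2)*I*omega^2 = 0.5*4.357*40.12^2 = 3506.5450

3506.5450 J


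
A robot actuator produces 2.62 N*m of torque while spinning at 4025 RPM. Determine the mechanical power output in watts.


omega = 4025 * 2*pi/60 = 421.497014 rad/s
P = tau * omega = 2.62 * 421.497014 = 1104.3222

1104.3222 W


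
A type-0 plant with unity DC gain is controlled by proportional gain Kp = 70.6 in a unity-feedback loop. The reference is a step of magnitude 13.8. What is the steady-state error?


e_ss = R/(1 + Kp) = 13.8/(1 + 70.6) = 13.8/71.6000 = 0.1927

0.1927


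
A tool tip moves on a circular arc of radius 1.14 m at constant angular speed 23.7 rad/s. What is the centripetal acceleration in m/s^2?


a_c = omega^2 * r = 23.7^2 * 1.14 = 640.3266

640.3266 m/s^2


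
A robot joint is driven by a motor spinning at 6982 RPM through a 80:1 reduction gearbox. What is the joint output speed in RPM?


omega_joint = omega_motor / N = 6982 / 80 = 87.2750

87.2750 RPM


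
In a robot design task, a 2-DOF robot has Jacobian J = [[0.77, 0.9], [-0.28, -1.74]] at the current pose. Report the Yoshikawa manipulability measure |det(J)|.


det(J) = 0.77*-1.74 - (0.9)*(-0.28) = -1.0878
|det(J)| = 1.0878

1.0878


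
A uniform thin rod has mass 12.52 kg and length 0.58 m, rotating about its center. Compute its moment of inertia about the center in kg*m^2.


I = (1/12)*m*L^2 = (1/12)*12.52*0.58^2 = 0.3510

0.3510 kg*m^2


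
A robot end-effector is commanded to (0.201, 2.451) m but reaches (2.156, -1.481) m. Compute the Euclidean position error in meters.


dx = 2.156 - (0.201) = 1.9550, dy = -1.481 - (2.451) = -3.9320
err = sqrt(3.822025 + 15.460624) = 4.3912

4.3912 m


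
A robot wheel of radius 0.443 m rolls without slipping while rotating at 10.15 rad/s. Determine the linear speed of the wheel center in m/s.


v = omega * r = 10.15 * 0.443 = 4.4965

4.4965 m/s


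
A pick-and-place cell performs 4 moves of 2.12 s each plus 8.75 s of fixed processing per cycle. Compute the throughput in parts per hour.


T_cycle = 4*2.12 + 8.75 = 17.2300 s
rate = 3600/T = 208.9379

208.9379 parts/hour


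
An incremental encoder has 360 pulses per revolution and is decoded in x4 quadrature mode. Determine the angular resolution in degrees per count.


resolution = 360 / (PPR * 4) = 360 / 1440 = 0.2500

0.2500 degrees


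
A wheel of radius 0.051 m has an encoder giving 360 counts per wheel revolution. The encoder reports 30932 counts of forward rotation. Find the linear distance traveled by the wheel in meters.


revs = 30932/360 = 85.922222
d = revs * 2*pi*r = 85.922222 * 2*pi*0.051 = 27.5331

27.5331 m


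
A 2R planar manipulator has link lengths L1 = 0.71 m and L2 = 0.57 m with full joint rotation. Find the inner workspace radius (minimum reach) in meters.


r_min = |L1 - L2| = |0.71 - 0.57| = 0.1400

0.1400 m


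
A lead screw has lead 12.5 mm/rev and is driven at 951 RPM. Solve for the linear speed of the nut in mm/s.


v = lead * (RPM/60) = 12.5*951/60 = 198.1250

198.1250 mm/s


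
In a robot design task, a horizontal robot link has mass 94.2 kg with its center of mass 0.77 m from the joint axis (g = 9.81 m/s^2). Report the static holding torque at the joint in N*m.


tau = m*g*L = 94.2 * 9.81 * 0.77 = 711.5585

711.5585 N*m


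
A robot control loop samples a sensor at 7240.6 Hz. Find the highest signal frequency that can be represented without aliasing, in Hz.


f_max = f_s/2 = 7240.6/2 = 3620.3000

3620.3000 Hz


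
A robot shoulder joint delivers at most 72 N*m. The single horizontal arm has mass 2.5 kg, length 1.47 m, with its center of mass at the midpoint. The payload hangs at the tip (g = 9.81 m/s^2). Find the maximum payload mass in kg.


tau_arm = m_arm*g*(L/2) = 2.5*9.81*1.47/2 = 18.0259 N*m
tau_payload = tau_max - tau_arm = 72 - 18.0259 = 53.9741
m_payload = tau_payload / (g*L) = 53.9741 / (9.81*1.47) = 3.7428

3.7428 kg


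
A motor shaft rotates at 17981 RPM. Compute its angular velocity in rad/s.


omega = 17981 * 2*pi/60 = 1882.9659

1882.9659 rad/s


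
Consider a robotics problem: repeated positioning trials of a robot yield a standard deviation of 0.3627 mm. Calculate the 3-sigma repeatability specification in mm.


repeatability = 3*sigma = 3*0.3627 = 1.0881

1.0881 mm


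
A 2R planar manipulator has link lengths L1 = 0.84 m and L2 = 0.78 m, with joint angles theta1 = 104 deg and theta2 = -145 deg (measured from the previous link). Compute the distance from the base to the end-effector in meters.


x = L1*cos(th1) + L2*cos(th1+th2) = 0.385459
y = L1*sin(th1) + L2*sin(th1+th2) = 0.303322
d = sqrt(x^2 + y^2) = sqrt(0.148579 + 0.092004) = 0.4905

0.4905 m


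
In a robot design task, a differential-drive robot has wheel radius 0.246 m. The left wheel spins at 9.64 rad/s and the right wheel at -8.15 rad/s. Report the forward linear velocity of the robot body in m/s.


v = r*(wR + wL)/2 = 0.246*(-8.15 + 9.64)/2 = 0.1833

0.1833 m/s


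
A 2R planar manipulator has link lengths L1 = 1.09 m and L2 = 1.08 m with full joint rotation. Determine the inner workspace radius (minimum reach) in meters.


r_min = |L1 - L2| = |1.09 - 1.08| = 0.0100

0.0100 m


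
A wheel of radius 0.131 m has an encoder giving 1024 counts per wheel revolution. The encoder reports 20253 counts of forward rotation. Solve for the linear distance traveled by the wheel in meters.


revs = 20253/1024 = 19.778320
d = revs * 2*pi*r = 19.778320 * 2*pi*0.131 = 16.2795

16.2795 m


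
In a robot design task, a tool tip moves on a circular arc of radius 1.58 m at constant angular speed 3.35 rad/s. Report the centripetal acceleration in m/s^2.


a_c = omega^2 * r = 3.35^2 * 1.58 = 17.7316

17.7316 m/s^2


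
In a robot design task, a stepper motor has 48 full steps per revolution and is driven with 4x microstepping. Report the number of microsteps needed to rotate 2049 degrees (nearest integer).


step_size = 360/(48*4) = 360/192 = 1.875000 deg
n = 2049/(360/192) = 2049*192/360 = 1092.8000 -> 1093

1093 steps


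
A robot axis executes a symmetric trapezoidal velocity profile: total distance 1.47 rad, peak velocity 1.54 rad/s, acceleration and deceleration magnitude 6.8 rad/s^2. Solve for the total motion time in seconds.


t_acc = v/a = 1.54/6.8 = 0.226471 s
d_acc = v^2/(2a) = 0.174382 rad (each ramp)
d_cruise = 1.47 - 2*0.174382 = 1.121236 rad
t_cruise = 1.121236/1.54 = 0.728075 s
t_total = 2*0.226471 + 0.728075 = 1.1810

1.1810 s


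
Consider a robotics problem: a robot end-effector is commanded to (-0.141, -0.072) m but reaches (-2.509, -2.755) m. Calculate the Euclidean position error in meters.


dx = -2.509 - (-0.141) = -2.3680, dy = -2.755 - (-0.072) = -2.6830
err = sqrt(5.607424 + 7.198489) = 3.5785

3.5785 m


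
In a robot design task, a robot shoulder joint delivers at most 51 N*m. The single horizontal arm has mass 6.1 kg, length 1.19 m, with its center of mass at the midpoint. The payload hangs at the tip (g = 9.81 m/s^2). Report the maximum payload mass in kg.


tau_arm = m_arm*g*(L/2) = 6.1*9.81*1.19/2 = 35.6054 N*m
tau_payload = tau_max - tau_arm = 51 - 35.6054 = 15.3946
m_payload = tau_payload / (g*L) = 15.3946 / (9.81*1.19) = 1.3187

1.3187 kg


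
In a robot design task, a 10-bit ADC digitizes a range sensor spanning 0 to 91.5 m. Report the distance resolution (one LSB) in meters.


res = range / 2^n = 91.5/2^10 = 91.5/1024 = 0.0894

0.0894 m


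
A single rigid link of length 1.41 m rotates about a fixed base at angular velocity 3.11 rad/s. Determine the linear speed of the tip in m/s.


v = L*omega = 1.41 * 3.11 = 4.3851

4.3851 m/s


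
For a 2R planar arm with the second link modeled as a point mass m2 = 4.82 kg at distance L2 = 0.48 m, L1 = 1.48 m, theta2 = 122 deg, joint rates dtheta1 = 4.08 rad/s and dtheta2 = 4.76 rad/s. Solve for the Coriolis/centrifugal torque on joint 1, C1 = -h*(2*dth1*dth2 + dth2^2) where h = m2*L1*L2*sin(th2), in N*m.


h = m2*L1*L2*sin(th2) = 4.82*1.48*0.48*sin(122 deg) = 2.903825
C1 = -h*(2*4.08*4.76 + 4.76^2) = -2.903825*61.4992 = -178.5829

-178.5829 N*m


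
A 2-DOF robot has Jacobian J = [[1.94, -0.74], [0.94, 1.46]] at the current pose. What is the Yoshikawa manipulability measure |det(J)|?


det(J) = 1.94*1.46 - (-0.74)*(0.94) = 3.5280
|det(J)| = 3.5280

3.5280


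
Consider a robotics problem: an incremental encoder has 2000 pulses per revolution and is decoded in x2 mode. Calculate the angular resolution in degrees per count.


resolution = 360 / (PPR * 2) = 360 / 4000 = 0.0900

0.0900 degrees


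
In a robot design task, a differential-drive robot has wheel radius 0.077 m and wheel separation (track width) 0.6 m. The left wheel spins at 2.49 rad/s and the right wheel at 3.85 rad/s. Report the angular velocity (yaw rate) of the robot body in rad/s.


omega = r*(wR - wL)/L = 0.077*(3.85 - (2.49))/0.6 = 0.1745

0.1745 rad/s


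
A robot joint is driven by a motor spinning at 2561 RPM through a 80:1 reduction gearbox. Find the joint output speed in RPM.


omega_joint = omega_motor / N = 2561 / 80 = 32.0125

32.0125 RPM


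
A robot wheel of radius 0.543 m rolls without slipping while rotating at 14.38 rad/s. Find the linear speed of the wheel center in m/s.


v = omega * r = 14.38 * 0.543 = 7.8083

7.8083 m/s


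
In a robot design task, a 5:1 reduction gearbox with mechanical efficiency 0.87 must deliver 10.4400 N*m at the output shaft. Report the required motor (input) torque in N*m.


tau_in = tau_out / (N * eta) = 10.4400 / (5 * 0.87) = 2.4000

2.4000 N*m


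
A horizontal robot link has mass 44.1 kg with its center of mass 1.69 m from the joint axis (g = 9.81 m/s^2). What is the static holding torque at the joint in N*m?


tau = m*g*L = 44.1 * 9.81 * 1.69 = 731.1295

731.1295 N*m


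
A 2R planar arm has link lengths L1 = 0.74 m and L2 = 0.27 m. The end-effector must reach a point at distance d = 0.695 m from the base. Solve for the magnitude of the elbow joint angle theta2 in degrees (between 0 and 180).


cos(th2) = (d^2 - L1^2 - L2^2)/(2*L1*L2) = (0.695^2 - 0.74^2 - 0.27^2)/(2*0.74*0.27) = -0.34403153
th2 = acos(-0.34403153) = 110.1227 deg

110.1227 degrees


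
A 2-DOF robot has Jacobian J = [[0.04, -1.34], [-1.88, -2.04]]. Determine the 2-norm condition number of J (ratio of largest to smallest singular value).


JJ^T eigenvalues: trace(JJ^T) = 9.4932, det(JJ^T) = det(J)^2 = 6.76416064
s_max^2 = (9.4932 + sqrt(63.06420368))/2 = 8.71724868
s_min^2 = (9.4932 - sqrt(63.06420368))/2 = 0.77595132
kappa = s_max/s_min = sqrt(8.71724868/0.77595132) = 3.3518

3.3518


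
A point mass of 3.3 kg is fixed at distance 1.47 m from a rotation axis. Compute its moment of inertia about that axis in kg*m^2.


I = m*r^2 = 3.3*1.47^2 = 7.1310

7.1310 kg*m^2


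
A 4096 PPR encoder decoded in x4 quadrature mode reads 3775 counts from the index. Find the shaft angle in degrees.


angle = counts * 360 / (PPR*4) = 3775 * 360 / 16384 = 82.9468

82.9468 degrees


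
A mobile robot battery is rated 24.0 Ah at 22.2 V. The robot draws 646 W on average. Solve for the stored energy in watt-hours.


E = capacity * V = 24.0*22.2 = 532.8000

532.8000 Wh


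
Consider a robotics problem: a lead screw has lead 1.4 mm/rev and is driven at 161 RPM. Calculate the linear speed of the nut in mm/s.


v = lead * (RPM/60) = 1.4*161/60 = 3.7567

3.7567 mm/s


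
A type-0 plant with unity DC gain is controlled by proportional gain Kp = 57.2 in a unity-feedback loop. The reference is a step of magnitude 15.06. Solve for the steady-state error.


e_ss = R/(1 + Kp) = 15.06/(1 + 57.2) = 15.06/58.2000 = 0.2588

0.2588


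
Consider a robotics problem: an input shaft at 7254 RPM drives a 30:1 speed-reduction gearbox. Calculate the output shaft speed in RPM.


omega_out = omega_in / N = 7254 / 30 = 241.8000

241.8000 RPM


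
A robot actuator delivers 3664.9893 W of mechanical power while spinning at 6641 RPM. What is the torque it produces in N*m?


omega = 6641 * 2*pi/60 = 695.443894 rad/s
tau = P / omega = 3664.9893 / 695.443894 = 5.2700

5.2700 N*m


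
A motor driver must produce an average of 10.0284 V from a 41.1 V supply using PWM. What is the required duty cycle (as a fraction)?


D = V_avg/V_supply = 10.0284/41.1 = 0.2440

0.2440


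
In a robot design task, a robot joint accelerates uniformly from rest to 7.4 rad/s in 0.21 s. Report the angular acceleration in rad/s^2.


alpha = delta_omega / t = 7.4 / 0.21 = 35.2381

35.2381 rad/s^2


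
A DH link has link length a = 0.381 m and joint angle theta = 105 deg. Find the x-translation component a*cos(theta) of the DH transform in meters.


a*cos(theta) = 0.381*cos(105 deg) = -0.0986

-0.0986 m


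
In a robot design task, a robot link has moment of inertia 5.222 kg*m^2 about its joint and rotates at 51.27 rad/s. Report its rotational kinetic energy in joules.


KE = (1/2)*I*omega^2 = 0.5*5.222*51.27^2 = 6863.3083

6863.3083 J


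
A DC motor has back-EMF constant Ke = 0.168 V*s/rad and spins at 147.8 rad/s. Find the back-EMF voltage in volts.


V_emf = Ke * omega = 0.168*147.8 = 24.8304

24.8304 V


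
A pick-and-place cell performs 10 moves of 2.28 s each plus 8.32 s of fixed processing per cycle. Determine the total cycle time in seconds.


T = 10*2.28 + 8.32 = 31.1200

31.1200 s


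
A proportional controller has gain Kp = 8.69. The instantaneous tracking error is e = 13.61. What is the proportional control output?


u_P = Kp * e = 8.69 * 13.61 = 118.2709

118.2709


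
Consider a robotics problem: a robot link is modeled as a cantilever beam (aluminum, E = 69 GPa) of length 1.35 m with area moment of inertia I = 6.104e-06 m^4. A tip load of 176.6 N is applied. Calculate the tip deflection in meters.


delta = F*L^3/(3*E*I) = 176.6*1.35^3/(3*6.900e+10*6.104e-06)
      = 434.502225/1263528 = 3.4388e-04

3.4388e-04 m


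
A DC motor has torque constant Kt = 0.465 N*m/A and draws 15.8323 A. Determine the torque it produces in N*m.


tau = Kt * I = 0.465*15.8323 = 7.3620

7.3620 N*m


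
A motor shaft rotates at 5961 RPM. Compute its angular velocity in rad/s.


omega = 5961 * 2*pi/60 = 624.2345

624.2345 rad/s


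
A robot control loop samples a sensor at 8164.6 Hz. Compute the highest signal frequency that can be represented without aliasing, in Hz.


f_max = f_s/2 = 8164.6/2 = 4082.3000

4082.3000 Hz


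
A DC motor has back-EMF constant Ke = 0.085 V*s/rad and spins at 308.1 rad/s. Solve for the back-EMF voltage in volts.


V_emf = Ke * omega = 0.085*308.1 = 26.1885

26.1885 V


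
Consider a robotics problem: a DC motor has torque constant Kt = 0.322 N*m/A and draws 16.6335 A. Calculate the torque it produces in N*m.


tau = Kt * I = 0.322*16.6335 = 5.3560

5.3560 N*m


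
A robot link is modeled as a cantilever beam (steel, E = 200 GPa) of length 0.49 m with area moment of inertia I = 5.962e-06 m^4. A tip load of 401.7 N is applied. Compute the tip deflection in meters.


delta = F*L^3/(3*E*I) = 401.7*0.49^3/(3*2.000e+11*5.962e-06)
      = 47.2596033/3577200 = 1.3211e-05

1.3211e-05 m


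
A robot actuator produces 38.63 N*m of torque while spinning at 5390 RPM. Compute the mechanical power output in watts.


omega = 5390 * 2*pi/60 = 564.439480 rad/s
P = tau * omega = 38.63 * 564.439480 = 21804.2971

21804.2971 W


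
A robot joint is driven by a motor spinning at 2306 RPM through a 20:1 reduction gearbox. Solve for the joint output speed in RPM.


omega_joint = omega_motor / N = 2306 / 20 = 115.3000

115.3000 RPM


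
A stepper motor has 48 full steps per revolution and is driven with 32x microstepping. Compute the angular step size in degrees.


step = 360/(48*32) = 360/1536 = 0.2344

0.2344 degrees


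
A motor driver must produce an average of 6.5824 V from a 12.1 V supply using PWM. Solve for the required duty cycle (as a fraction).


D = V_avg/V_supply = 6.5824/12.1 = 0.5440

0.5440


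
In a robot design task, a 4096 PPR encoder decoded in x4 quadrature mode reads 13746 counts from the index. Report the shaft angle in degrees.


angle = counts * 360 / (PPR*4) = 13746 * 360 / 16384 = 302.0361

302.0361 degrees


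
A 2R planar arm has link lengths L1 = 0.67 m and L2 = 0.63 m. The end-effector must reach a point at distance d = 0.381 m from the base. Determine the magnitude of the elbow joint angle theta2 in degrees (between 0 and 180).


cos(th2) = (d^2 - L1^2 - L2^2)/(2*L1*L2) = (0.381^2 - 0.67^2 - 0.63^2)/(2*0.67*0.63) = -0.82994433
th2 = acos(-0.82994433) = 146.0930 deg

146.0930 degrees


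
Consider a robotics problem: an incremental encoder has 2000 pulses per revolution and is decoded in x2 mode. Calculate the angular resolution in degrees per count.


resolution = 360 / (PPR * 2) = 360 / 4000 = 0.0900

0.0900 degrees


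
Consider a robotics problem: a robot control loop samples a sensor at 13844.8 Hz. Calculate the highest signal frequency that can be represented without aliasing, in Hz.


f_max = f_s/2 = 13844.8/2 = 6922.4000

6922.4000 Hz


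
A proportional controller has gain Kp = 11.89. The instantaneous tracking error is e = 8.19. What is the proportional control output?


u_P = Kp * e = 11.89 * 8.19 = 97.3791

97.3791


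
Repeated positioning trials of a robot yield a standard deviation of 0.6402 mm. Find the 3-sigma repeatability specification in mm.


repeatability = 3*sigma = 3*0.6402 = 1.9206

1.9206 mm


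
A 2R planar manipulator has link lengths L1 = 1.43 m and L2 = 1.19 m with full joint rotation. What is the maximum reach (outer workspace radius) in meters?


r_max = L1 + L2 = 1.43 + 1.19 = 2.6200

2.6200 m


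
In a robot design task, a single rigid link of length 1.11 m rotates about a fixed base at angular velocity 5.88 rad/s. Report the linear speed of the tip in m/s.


v = L*omega = 1.11 * 5.88 = 6.5268

6.5268 m/s


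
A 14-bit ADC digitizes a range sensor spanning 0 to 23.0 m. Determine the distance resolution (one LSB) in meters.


res = range / 2^n = 23.0/2^14 = 23.0/16384 = 0.0014

0.0014 m


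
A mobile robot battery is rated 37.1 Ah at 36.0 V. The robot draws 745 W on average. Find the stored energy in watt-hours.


E = capacity * V = 37.1*36.0 = 1335.6000

1335.6000 Wh


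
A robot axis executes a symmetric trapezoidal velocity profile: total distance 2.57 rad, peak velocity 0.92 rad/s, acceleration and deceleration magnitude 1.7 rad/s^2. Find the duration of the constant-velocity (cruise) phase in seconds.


t_acc = v/a = 0.541176 s, d_acc = v^2/(2a) = 0.248941 rad each
d_cruise = 2.57 - 2*0.248941 = 2.072118 rad
t_cruise = d_cruise/v = 2.072118/0.92 = 2.2523

2.2523 s


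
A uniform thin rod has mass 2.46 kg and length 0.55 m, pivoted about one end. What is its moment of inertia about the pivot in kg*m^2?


I = (1/3)*m*L^2 = (1/3)*2.46*0.55^2 = 0.2481

0.2481 kg*m^2


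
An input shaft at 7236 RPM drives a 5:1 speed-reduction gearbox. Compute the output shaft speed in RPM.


omega_out = omega_in / N = 7236 / 5 = 1447.2000

1447.2000 RPM


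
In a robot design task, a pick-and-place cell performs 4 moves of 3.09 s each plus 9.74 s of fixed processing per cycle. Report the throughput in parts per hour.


T_cycle = 4*3.09 + 9.74 = 22.1000 s
rate = 3600/T = 162.8959

162.8959 parts/hour


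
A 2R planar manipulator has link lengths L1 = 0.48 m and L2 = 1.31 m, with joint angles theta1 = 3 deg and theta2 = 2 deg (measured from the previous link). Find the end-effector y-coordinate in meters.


y = L1*sin(th1) + L2*sin(th1+th2) = 0.48*sin(3 deg) + 1.31*sin(5 deg) = 0.1393

0.1393 m


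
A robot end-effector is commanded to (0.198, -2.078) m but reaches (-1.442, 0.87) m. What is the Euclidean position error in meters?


dx = -1.442 - (0.198) = -1.6400, dy = 0.87 - (-2.078) = 2.9480
err = sqrt(2.689600 + 8.690704) = 3.3735

3.3735 m


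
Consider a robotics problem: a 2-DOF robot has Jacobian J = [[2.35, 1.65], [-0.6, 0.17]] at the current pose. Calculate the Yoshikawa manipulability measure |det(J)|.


det(J) = 2.35*0.17 - (1.65)*(-0.6) = 1.3895
|det(J)| = 1.3895

1.3895


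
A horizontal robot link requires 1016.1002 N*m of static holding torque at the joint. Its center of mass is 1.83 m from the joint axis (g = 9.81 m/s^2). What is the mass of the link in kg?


m = tau / (g*L) = 1016.1002 / (9.81 * 1.83) = 56.6000

56.6000 kg


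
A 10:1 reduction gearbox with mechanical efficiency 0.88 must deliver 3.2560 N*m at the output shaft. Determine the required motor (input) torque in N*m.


tau_in = tau_out / (N * eta) = 3.2560 / (10 * 0.88) = 0.3700

0.3700 N*m


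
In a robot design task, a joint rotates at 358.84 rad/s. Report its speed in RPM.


RPM = 358.84 * 60/(2*pi) = 3426.6696

3426.6696 RPM


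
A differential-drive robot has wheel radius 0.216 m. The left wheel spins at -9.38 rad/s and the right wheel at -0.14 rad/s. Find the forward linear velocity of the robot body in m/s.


v = r*(wR + wL)/2 = 0.216*(-0.14 + -9.38)/2 = -1.0282

-1.0282 m/s


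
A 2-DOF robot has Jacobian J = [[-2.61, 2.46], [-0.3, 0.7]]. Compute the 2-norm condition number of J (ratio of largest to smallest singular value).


JJ^T eigenvalues: trace(JJ^T) = 13.4437, det(JJ^T) = det(J)^2 = 1.18592100
s_max^2 = (13.4437 + sqrt(175.98938569))/2 = 13.35489956
s_min^2 = (13.4437 - sqrt(175.98938569))/2 = 0.08880044
kappa = s_max/s_min = sqrt(13.35489956/0.08880044) = 12.2635

12.2635


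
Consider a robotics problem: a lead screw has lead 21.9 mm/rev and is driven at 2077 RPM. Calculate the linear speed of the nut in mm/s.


v = lead * (RPM/60) = 21.9*2077/60 = 758.1050

758.1050 mm/s


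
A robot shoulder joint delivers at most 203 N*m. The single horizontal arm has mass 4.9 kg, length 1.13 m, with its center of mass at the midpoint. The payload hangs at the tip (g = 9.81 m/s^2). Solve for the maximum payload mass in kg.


tau_arm = m_arm*g*(L/2) = 4.9*9.81*1.13/2 = 27.1590 N*m
tau_payload = tau_max - tau_arm = 203 - 27.1590 = 175.8410
m_payload = tau_payload / (g*L) = 175.8410 / (9.81*1.13) = 15.8625

15.8625 kg


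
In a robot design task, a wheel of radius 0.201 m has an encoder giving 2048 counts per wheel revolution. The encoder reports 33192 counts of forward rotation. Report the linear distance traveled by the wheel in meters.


revs = 33192/2048 = 16.207031
d = revs * 2*pi*r = 16.207031 * 2*pi*0.201 = 20.4682

20.4682 m


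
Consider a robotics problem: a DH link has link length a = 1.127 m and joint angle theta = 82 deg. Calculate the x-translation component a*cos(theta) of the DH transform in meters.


a*cos(theta) = 1.127*cos(82 deg) = 0.1568

0.1568 m


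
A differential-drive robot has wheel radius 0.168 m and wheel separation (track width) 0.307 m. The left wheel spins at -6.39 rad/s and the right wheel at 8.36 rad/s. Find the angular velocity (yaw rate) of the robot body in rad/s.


omega = r*(wR - wL)/L = 0.168*(8.36 - (-6.39))/0.307 = 8.0717

8.0717 rad/s


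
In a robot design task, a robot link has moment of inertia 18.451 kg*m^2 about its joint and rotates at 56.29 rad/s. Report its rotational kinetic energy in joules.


KE = (1/2)*I*omega^2 = 0.5*18.451*56.29^2 = 29231.5881

29231.5881 J


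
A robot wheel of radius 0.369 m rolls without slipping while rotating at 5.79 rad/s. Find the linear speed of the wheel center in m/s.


v = omega * r = 5.79 * 0.369 = 2.1365

2.1365 m/s


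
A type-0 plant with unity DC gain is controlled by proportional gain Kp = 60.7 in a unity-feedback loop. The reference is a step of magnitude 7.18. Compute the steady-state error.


e_ss = R/(1 + Kp) = 7.18/(1 + 60.7) = 7.18/61.7000 = 0.1164

0.1164


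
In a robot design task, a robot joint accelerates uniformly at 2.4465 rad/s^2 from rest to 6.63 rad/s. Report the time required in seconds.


t = delta_omega / alpha = 6.63 / 2.4465 = 2.7100

2.7100 s


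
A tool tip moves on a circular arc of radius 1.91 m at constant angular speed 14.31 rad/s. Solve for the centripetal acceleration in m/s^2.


a_c = omega^2 * r = 14.31^2 * 1.91 = 391.1224

391.1224 m/s^2


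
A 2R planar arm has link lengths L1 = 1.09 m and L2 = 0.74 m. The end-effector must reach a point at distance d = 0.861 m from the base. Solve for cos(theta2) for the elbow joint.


cos(th2) = (d^2 - L1^2 - L2^2)/(2*L1*L2) = (0.861^2 - 1.09^2 - 0.74^2)/(2*1.09*0.74) = -0.6164

-0.6164


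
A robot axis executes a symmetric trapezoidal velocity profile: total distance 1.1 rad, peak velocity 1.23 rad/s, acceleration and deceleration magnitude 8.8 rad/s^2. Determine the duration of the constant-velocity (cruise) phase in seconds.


t_acc = v/a = 0.139773 s, d_acc = v^2/(2a) = 0.085960 rad each
d_cruise = 1.1 - 2*0.085960 = 0.928080 rad
t_cruise = d_cruise/v = 0.928080/1.23 = 0.7545

0.7545 s


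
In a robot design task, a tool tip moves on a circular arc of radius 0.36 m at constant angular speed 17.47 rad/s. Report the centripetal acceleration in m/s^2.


a_c = omega^2 * r = 17.47^2 * 0.36 = 109.8723

109.8723 m/s^2


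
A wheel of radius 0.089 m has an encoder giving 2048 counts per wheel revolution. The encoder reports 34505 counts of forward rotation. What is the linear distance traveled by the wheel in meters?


revs = 34505/2048 = 16.848145
d = revs * 2*pi*r = 16.848145 * 2*pi*0.089 = 9.4215

9.4215 m


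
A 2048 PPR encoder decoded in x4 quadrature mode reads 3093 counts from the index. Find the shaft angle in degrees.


angle = counts * 360 / (PPR*4) = 3093 * 360 / 8192 = 135.9229

135.9229 degrees


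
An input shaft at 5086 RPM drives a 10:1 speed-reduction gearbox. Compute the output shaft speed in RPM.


omega_out = omega_in / N = 5086 / 10 = 508.6000

508.6000 RPM


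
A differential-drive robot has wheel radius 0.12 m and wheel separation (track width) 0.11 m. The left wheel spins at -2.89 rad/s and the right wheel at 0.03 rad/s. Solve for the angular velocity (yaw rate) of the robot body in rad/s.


omega = r*(wR - wL)/L = 0.12*(0.03 - (-2.89))/0.11 = 3.1855

3.1855 rad/s


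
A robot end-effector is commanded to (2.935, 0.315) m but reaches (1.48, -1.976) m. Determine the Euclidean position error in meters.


dx = 1.48 - (2.935) = -1.4550, dy = -1.976 - (0.315) = -2.2910
err = sqrt(2.117025 + 5.248681) = 2.7140

2.7140 m


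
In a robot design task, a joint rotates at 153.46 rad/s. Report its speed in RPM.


RPM = 153.46 * 60/(2*pi) = 1465.4351

1465.4351 RPM


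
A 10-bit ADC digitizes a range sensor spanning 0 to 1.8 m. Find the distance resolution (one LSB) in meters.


res = range / 2^n = 1.8/2^10 = 1.8/1024 = 0.0018

0.0018 m


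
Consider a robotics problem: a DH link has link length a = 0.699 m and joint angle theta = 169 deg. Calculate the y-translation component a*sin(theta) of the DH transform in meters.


a*sin(theta) = 0.699*sin(169 deg) = 0.1334

0.1334 m


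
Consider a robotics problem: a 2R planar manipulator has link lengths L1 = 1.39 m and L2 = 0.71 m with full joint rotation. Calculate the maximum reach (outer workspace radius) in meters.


r_max = L1 + L2 = 1.39 + 0.71 = 2.1000

2.1000 m


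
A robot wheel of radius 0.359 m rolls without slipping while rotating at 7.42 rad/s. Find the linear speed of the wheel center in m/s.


v = omega * r = 7.42 * 0.359 = 2.6638

2.6638 m/s


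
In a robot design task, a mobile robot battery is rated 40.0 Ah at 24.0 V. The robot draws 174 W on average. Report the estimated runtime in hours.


E = 40.0*24.0 = 960.0000 Wh
t = E/P = 960.0000/174 = 5.5172

5.5172 hours


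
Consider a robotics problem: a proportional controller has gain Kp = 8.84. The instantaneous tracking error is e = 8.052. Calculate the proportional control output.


u_P = Kp * e = 8.84 * 8.052 = 71.1797

71.1797


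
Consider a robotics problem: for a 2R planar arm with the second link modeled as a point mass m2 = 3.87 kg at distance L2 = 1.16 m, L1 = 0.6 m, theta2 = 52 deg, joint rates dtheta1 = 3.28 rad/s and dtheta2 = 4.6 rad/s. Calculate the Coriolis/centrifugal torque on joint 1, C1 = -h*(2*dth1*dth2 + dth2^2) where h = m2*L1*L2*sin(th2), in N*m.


h = m2*L1*L2*sin(th2) = 3.87*0.6*1.16*sin(52 deg) = 2.122523
C1 = -h*(2*3.28*4.6 + 4.6^2) = -2.122523*51.3360 = -108.9618

-108.9618 N*m


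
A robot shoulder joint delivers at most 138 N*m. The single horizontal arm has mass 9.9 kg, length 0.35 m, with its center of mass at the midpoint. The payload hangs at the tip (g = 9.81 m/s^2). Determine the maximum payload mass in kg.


tau_arm = m_arm*g*(L/2) = 9.9*9.81*0.35/2 = 16.9958 N*m
tau_payload = tau_max - tau_arm = 138 - 16.9958 = 121.0042
m_payload = tau_payload / (g*L) = 121.0042 / (9.81*0.35) = 35.2422

35.2422 kg


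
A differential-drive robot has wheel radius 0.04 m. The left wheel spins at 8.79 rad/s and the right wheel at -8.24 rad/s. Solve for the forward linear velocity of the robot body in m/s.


v = r*(wR + wL)/2 = 0.04*(-8.24 + 8.79)/2 = 0.0110

0.0110 m/s


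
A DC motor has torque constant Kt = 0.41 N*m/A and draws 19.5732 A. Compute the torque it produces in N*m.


tau = Kt * I = 0.41*19.5732 = 8.0250

8.0250 N*m


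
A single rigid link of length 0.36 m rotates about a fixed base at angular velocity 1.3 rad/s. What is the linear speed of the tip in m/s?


v = L*omega = 0.36 * 1.3 = 0.4680

0.4680 m/s


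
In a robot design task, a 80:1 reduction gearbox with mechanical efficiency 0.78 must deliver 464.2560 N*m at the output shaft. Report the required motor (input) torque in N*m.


tau_in = tau_out / (N * eta) = 464.2560 / (80 * 0.78) = 7.4400

7.4400 N*m


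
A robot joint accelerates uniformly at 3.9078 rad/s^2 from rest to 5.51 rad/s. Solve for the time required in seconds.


t = delta_omega / alpha = 5.51 / 3.9078 = 1.4100

1.4100 s


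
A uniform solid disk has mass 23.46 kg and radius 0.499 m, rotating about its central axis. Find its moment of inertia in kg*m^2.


I = (1/2)*m*R^2 = 0.5*23.46*0.499^2 = 2.9208

2.9208 kg*m^2


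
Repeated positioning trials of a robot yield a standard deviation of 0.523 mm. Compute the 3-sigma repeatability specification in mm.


repeatability = 3*sigma = 3*0.523 = 1.5690

1.5690 mm


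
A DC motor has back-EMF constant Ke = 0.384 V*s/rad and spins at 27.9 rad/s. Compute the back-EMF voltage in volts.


V_emf = Ke * omega = 0.384*27.9 = 10.7136

10.7136 V


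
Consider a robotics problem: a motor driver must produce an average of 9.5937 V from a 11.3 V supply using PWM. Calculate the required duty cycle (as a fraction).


D = V_avg/V_supply = 9.5937/11.3 = 0.8490

0.8490


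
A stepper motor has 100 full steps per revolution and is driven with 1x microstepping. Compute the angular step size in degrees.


step = 360/(100*1) = 360/100 = 3.6000

3.6000 degrees


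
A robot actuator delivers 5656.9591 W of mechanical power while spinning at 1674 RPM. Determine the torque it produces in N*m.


omega = 1674 * 2*pi/60 = 175.300870 rad/s
tau = P / omega = 5656.9591 / 175.300870 = 32.2700

32.2700 N*m


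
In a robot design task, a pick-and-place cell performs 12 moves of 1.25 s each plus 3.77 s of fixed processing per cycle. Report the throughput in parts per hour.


T_cycle = 12*1.25 + 3.77 = 18.7700 s
rate = 3600/T = 191.7954

191.7954 parts/hour


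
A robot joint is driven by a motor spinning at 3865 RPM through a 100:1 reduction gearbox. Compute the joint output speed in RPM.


omega_joint = omega_motor / N = 3865 / 100 = 38.6500

38.6500 RPM


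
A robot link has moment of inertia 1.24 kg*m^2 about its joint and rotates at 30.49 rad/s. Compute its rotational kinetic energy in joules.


KE = (1/2)*I*omega^2 = 0.5*1.24*30.49^2 = 576.3769

576.3769 J


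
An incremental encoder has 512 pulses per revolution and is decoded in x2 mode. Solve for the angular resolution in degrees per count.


resolution = 360 / (PPR * 2) = 360 / 1024 = 0.3516

0.3516 degrees


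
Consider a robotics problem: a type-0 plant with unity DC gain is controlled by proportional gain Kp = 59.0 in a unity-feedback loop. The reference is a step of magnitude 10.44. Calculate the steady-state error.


e_ss = R/(1 + Kp) = 10.44/(1 + 59.0) = 10.44/60.0000 = 0.1740

0.1740


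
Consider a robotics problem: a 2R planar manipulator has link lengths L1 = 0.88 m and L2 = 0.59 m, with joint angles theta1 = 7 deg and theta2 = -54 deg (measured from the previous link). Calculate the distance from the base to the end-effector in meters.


x = L1*cos(th1) + L2*cos(th1+th2) = 1.275820
y = L1*sin(th1) + L2*sin(th1+th2) = -0.324254
d = sqrt(x^2 + y^2) = sqrt(1.627717 + 0.105141) = 1.3164

1.3164 m
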